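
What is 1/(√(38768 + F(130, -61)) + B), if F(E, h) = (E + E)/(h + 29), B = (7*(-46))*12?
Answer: -4416/17019127 - 2*√620158/119133889 ≈ -0.00027269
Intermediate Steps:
B = -3864 (B = -322*12 = -3864)
F(E, h) = 2*E/(29 + h) (F(E, h) = (2*E)/(29 + h) = 2*E/(29 + h))
1/(√(38768 + F(130, -61)) + B) = 1/(√(38768 + 2*130/(29 - 61)) - 3864) = 1/(√(38768 + 2*130/(-32)) - 3864) = 1/(√(38768 + 2*130*(-1/32)) - 3864) = 1/(√(38768 - 65/8) - 3864) = 1/(√(310079/8) - 3864) = 1/(√620158/4 - 3864) = 1/(-3864 + √620158/4)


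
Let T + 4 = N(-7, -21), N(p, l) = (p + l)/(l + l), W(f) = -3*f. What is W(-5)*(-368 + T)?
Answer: -5570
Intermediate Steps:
N(p, l) = (l + p)/(2*l) (N(p, l) = (l + p)/((2*l)) = (l + p)*(1/(2*l)) = (l + p)/(2*l))
T = -10/3 (T = -4 + (½)*(-21 - 7)/(-21) = -4 + (½)*(-1/21)*(-28) = -4 + ⅔ = -10/3 ≈ -3.3333)
W(-5)*(-368 + T) = (-3*(-5))*(-368 - 10/3) = 15*(-1114/3) = -5570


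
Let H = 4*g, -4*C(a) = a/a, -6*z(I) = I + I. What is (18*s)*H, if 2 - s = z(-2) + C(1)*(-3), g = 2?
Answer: 84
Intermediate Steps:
z(I) = -I/3 (z(I) = -(I + I)/6 = -I/3)
C(a) = -¼ (C(a) = -a/(4*a) = -¼*1 = -¼)
s = 7/12 (s = 2 - (-⅓*(-2) - ¼*(-3)) = 2 - (⅔ + ¾) = 2 - 1*17/12 = 2 - 17/12 = 7/12 ≈ 0.58333)
H = 8 (H = 4*2 = 8)
(18*s)*H = (18*(7/12))*8 = (21/2)*8 = 84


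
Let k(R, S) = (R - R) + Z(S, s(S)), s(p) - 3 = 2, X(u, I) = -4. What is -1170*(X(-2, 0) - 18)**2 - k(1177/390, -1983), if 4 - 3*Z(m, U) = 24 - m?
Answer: -1696837/3 ≈ -5.6561e+5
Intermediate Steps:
s(p) = 5 (s(p) = 3 + 2 = 5)
Z(m, U) = -20/3 + m/3 (Z(m, U) = 4/3 - (24 - m)/3 = 4/3 + (-8 + m/3) = -20/3 + m/3)
k(R, S) = -20/3 + S/3 (k(R, S) = (R - R) + (-20/3 + S/3) = 0 + (-20/3 + S/3) = -20/3 + S/3)
-1170*(X(-2, 0) - 18)**2 - k(1177/390, -1983) = -1170*(-4 - 18)**2 - (-20/3 + (1/3)*(-1983)) = -1170*(-22)**2 - (-20/3 - 661) = -1170*484 - 1*(-2003/3) = -566280 + 2003/3 = -1696837/3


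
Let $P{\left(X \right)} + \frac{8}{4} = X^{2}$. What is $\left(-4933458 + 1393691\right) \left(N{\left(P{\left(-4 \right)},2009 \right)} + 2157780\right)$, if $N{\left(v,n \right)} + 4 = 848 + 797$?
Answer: $-7643847194907$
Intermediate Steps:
$P{\left(X \right)} = -2 + X^{2}$
$N{\left(v,n \right)} = 1641$ ($N{\left(v,n \right)} = -4 + \left(848 + 797\right) = -4 + 1645 = 1641$)
$\left(-4933458 + 1393691\right) \left(N{\left(P{\left(-4 \right)},2009 \right)} + 2157780\right) = \left(-4933458 + 1393691\right) \left(1641 + 2157780\right) = \left(-3539767\right) 2159421 = -7643847194907$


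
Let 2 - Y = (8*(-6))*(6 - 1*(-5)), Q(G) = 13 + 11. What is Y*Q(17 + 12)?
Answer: 12720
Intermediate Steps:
Q(G) = 24
Y = 530 (Y = 2 - 8*(-6)*(6 - 1*(-5)) = 2 - (-48)*(6 + 5) = 2 - (-48)*11 = 2 - 1*(-528) = 2 + 528 = 530)
Y*Q(17 + 12) = 530*24 = 12720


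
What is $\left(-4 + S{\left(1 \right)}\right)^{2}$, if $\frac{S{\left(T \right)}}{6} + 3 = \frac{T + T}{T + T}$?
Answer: $256$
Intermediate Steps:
$S{\left(T \right)} = -12$ ($S{\left(T \right)} = -18 + 6 \frac{T + T}{T + T} = -18 + 6 \frac{2 T}{2 T} = -18 + 6 \cdot 2 T \frac{1}{2 T} = -18 + 6 \cdot 1 = -18 + 6 = -12$)
$\left(-4 + S{\left(1 \right)}\right)^{2} = \left(-4 - 12\right)^{2} = \left(-16\right)^{2} = 256$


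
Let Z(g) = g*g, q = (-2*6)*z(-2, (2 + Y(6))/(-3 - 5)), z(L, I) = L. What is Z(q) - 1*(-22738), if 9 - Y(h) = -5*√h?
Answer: 23314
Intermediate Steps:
Y(h) = 9 + 5*√h (Y(h) = 9 - (-5)*√h = 9 + 5*√h)
q = 24 (q = -2*6*(-2) = -12*(-2) = 24)
Z(g) = g²
Z(q) - 1*(-22738) = 24² - 1*(-22738) = 576 + 22738 = 23314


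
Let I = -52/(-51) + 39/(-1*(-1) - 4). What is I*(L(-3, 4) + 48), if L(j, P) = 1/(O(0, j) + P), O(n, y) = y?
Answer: -29939/51 ≈ -587.04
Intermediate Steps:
L(j, P) = 1/(P + j) (L(j, P) = 1/(j + P) = 1/(P + j))
I = -611/51 (I = -52*(-1/51) + 39/(1 - 4) = 52/51 + 39/(-3) = 52/51 + 39*(-1/3) = 52/51 - 13 = -611/51 ≈ -11.980)
I*(L(-3, 4) + 48) = -611*(1/(4 - 3) + 48)/51 = -611*(1/1 + 48)/51 = -611*(1 + 48)/51 = -611/51*49 = -29939/51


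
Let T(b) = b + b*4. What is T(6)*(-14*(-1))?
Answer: 420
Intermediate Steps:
T(b) = 5*b (T(b) = b + 4*b = 5*b)
T(6)*(-14*(-1)) = (5*6)*(-14*(-1)) = 30*14 = 420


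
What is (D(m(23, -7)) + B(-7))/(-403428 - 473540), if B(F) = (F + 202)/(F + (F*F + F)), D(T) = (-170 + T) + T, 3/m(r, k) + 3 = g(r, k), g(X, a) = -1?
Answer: 2323/12277552 ≈ 0.00018921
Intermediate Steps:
m(r, k) = -¾ (m(r, k) = 3/(-3 - 1) = 3/(-4) = 3*(-¼) = -¾)
D(T) = -170 + 2*T
B(F) = (202 + F)/(F² + 2*F) (B(F) = (202 + F)/(F + (F² + F)) = (202 + F)/(F + (F + F²)) = (202 + F)/(F² + 2*F))
(D(m(23, -7)) + B(-7))/(-403428 - 473540) = ((-170 + 2*(-¾)) + (202 - 7)/((-7)*(2 - 7)))/(-403428 - 473540) = ((-170 - 3/2) - ⅐*195/(-5))/(-876968) = (-343/2 - ⅐*(-⅕)*195)*(-1/876968) = (-343/2 + 39/7)*(-1/876968) = -2323/14*(-1/876968) = 2323/12277552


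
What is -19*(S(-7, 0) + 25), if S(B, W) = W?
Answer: -475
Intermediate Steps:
-19*(S(-7, 0) + 25) = -19*(0 + 25) = -19*25 = -475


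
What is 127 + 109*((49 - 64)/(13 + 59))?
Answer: 2503/24 ≈ 104.29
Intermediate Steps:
127 + 109*((49 - 64)/(13 + 59)) = 127 + 109*(-15/72) = 127 + 109*(-15*1/72) = 127 + 109*(-5/24) = 127 - 545/24 = 2503/24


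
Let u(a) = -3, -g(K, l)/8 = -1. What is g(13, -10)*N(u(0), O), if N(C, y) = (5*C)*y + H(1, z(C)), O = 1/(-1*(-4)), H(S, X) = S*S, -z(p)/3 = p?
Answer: -22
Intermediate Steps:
z(p) = -3*p
g(K, l) = 8 (g(K, l) = -8*(-1) = 8)
H(S, X) = S**2
O = 1/4 ≈ 0.25000
N(C, y) = 1 + 5*C*y (N(C, y) = (5*C)*y + 1**2 = 5*C*y + 1 = 1 + 5*C*y)
g(13, -10)*N(u(0), O) = 8*(1 + 5*(-3)*(1/4)) = 8*(1 - 15/4) = 8*(-11/4) = -22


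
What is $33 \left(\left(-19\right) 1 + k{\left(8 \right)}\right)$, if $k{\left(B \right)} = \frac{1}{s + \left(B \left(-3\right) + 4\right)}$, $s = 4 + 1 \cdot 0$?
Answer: $- \frac{10065}{16} \approx -629.06$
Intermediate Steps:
$s = 4$ ($s = 4 + 0 = 4$)
$k{\left(B \right)} = \frac{1}{8 - 3 B}$ ($k{\left(B \right)} = \frac{1}{4 + \left(B \left(-3\right) + 4\right)} = \frac{1}{4 - \left(-4 + 3 B\right)} = \frac{1}{8 - 3 B}$)
$33 \left(\left(-19\right) 1 + k{\left(8 \right)}\right) = 33 \left(\left(-19\right) 1 + \frac{1}{8 - 24}\right) = 33 \left(-19 + \frac{1}{8 - 24}\right) = 33 \left(-19 + \frac{1}{-16}\right) = 33 \left(-19 - \frac{1}{16}\right) = 33 \left(- \frac{305}{16}\right) = - \frac{10065}{16}$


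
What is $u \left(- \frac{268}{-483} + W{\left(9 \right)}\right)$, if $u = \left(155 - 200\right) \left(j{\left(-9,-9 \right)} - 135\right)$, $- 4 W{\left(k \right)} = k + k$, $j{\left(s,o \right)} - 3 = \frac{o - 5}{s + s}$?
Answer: $- \frac{22503955}{966} \approx -23296.0$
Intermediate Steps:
$j{\left(s,o \right)} = 3 + \frac{-5 + o}{2 s}$ ($j{\left(s,o \right)} = 3 + \frac{o - 5}{s + s} = 3 + \frac{-5 + o}{2 s}$)
$W{\left(k \right)} = - \frac{k}{2}$ ($W{\left(k \right)} = - \frac{k + k}{4} = - \frac{2 k}{4} = - \frac{k}{2}$)
$u = 5905$ ($u = \left(155 - 200\right) \left(\frac{-5 - 9 + 6 \left(-9\right)}{2 \left(-9\right)} - 135\right) = - 45 \left(\frac{1}{2} \left(- \frac{1}{9}\right) \left(-5 - 9 - 54\right) - 135\right) = - 45 \left(\frac{1}{2} \left(- \frac{1}{9}\right) \left(-68\right) - 135\right) = - 45 \left(\frac{34}{9} - 135\right) = \left(-45\right) \left(- \frac{1181}{9}\right) = 5905$)
$u \left(- \frac{268}{-483} + W{\left(9 \right)}\right) = 5905 \left(- \frac{268}{-483} - \frac{9}{2}\right) = 5905 \left(\left(-268\right) \left(- \frac{1}{483}\right) - \frac{9}{2}\right) = 5905 \left(\frac{268}{483} - \frac{9}{2}\right) = 5905 \left(- \frac{3811}{966}\right) = - \frac{22503955}{966}$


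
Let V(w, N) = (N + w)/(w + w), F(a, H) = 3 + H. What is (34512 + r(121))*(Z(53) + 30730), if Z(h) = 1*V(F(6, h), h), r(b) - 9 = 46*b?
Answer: 137974202603/112 ≈ 1.2319e+9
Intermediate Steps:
V(w, N) = (N + w)/(2*w) (V(w, N) = (N + w)/((2*w)) = (N + w)*(1/(2*w)) = (N + w)/(2*w))
r(b) = 9 + 46*b
Z(h) = (3 + 2*h)/(2*(3 + h)) (Z(h) = 1*((h + (3 + h))/(2*(3 + h))) = 1*((3 + 2*h)/(2*(3 + h))) = (3 + 2*h)/(2*(3 + h)))
(34512 + r(121))*(Z(53) + 30730) = (34512 + (9 + 46*121))*((3/2 + 53)/(3 + 53) + 30730) = (34512 + (9 + 5566))*((109/2)/56 + 30730) = (34512 + 5575)*((1/56)*(109/2) + 30730) = 40087*(109/112 + 30730) = 40087*(3441869/112) = 137974202603/112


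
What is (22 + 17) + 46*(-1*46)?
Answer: -2077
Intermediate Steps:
(22 + 17) + 46*(-1*46) = 39 + 46*(-46) = 39 - 2116 = -2077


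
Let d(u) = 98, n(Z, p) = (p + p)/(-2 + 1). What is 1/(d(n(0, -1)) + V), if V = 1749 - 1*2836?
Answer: -1/989 ≈ -0.0010111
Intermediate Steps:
n(Z, p) = -2*p (n(Z, p) = (2*p)/(-1) = (2*p)*(-1) = -2*p)
V = -1087 (V = 1749 - 2836 = -1087)
1/(d(n(0, -1)) + V) = 1/(98 - 1087) = 1/(-989) = -1/989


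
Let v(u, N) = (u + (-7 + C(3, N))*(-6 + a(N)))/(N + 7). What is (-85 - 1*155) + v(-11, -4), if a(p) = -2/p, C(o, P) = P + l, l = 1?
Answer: -676/3 ≈ -225.33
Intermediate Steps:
C(o, P) = 1 + P (C(o, P) = P + 1 = 1 + P)
v(u, N) = (u + (-6 + N)*(-6 - 2/N))/(7 + N) (v(u, N) = (u + (-7 + (1 + N))*(-6 - 2/N))/(N + 7) = (u + (-6 + N)*(-6 - 2/N))/(7 + N))
(-85 - 1*155) + v(-11, -4) = (-85 - 1*155) + (12 - 2*(-4) - 4*(36 - 11 - 6*(-4)))/((-4)*(7 - 4)) = (-85 - 155) - 1/4*(12 + 8 - 4*(36 - 11 + 24))/3 = -240 - 1/4*1/3*(12 + 8 - 4*49) = -240 - 1/4*1/3*(12 + 8 - 196) = -240 - 1/4*1/3*(-176) = -240 + 44/3 = -676/3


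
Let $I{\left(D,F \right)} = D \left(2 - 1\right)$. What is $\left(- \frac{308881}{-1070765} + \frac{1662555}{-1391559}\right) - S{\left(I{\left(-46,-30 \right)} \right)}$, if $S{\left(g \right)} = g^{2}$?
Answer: $- \frac{1051419838288252}{496677557545} \approx -2116.9$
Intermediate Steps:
$I{\left(D,F \right)} = D$ ($I{\left(D,F \right)} = D 1 = D$)
$\left(- \frac{308881}{-1070765} + \frac{1662555}{-1391559}\right) - S{\left(I{\left(-46,-30 \right)} \right)} = \left(- \frac{308881}{-1070765} + \frac{1662555}{-1391559}\right) - \left(-46\right)^{2} = \left(\left(-308881\right) \left(- \frac{1}{1070765}\right) + 1662555 \left(- \frac{1}{1391559}\right)\right) - 2116 = \left(\frac{308881}{1070765} - \frac{554185}{463853}\right) - 2116 = - \frac{450126523032}{496677557545} - 2116 = - \frac{1051419838288252}{496677557545}$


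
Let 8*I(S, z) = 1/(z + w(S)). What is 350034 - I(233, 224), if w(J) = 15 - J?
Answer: 16801631/48 ≈ 3.5003e+5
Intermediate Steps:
I(S, z) = 1/(8*(15 + z - S)) (I(S, z) = 1/(8*(z + (15 - S))) = 1/(8*(15 + z - S)))
350034 - I(233, 224) = 350034 - 1/(8*(15 + 224 - 1*233)) = 350034 - 1/(8*(15 + 224 - 233)) = 350034 - 1/(8*6) = 350034 - 1*1/48 = 350034 - 1/48 = 16801631/48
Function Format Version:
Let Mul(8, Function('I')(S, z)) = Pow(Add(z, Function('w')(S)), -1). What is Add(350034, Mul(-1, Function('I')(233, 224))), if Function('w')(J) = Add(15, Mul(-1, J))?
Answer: Rational(16801631, 48) ≈ 3.5003e+5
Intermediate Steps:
Function('I')(S, z) = Mul(Rational(1, 8), Pow(Add(15, z, Mul(-1, S)), -1)) (Function('I')(S, z) = Mul(Rational(1, 8), Pow(Add(z, Add(15, Mul(-1, S))), -1)) = Mul(Rational(1, 8), Pow(Add(15, z, Mul(-1, S)), -1)))
Add(350034, Mul(-1, Function('I')(233, 224))) = Add(350034, Mul(-1, Mul(Rational(1, 8), Pow(Add(15, 224, Mul(-1, 233)), -1)))) = Add(350034, Mul(-1, Mul(Rational(1, 8), Pow(Add(15, 224, -233), -1)))) = Add(350034, Mul(-1, Mul(Rational(1, 8), Pow(6, -1)))) = Add(350034, Mul(-1, Mul(Rational(1, 8), Rational(1, 6)))) = Add(350034, Mul(-1, Rational(1, 48))) = Add(350034, Rational(-1, 48)) = Rational(16801631, 48)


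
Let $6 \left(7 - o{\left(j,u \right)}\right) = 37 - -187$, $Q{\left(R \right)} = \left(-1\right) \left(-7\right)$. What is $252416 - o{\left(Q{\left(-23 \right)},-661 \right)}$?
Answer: $\frac{757339}{3} \approx 2.5245 \cdot 10^{5}$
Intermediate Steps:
$Q{\left(R \right)} = 7$
$o{\left(j,u \right)} = - \frac{91}{3}$ ($o{\left(j,u \right)} = 7 - \frac{37 - -187}{6} = 7 - \frac{37 + 187}{6} = 7 - \frac{112}{3} = - \frac{91}{3}$)
$252416 - o{\left(Q{\left(-23 \right)},-661 \right)} = 252416 - - \frac{91}{3} = 252416 + \frac{91}{3} = \frac{757339}{3}$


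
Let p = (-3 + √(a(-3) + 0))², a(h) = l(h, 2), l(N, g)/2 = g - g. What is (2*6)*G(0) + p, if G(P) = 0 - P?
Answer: 9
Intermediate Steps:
l(N, g) = 0 (l(N, g) = 2*(g - g) = 2*0 = 0)
a(h) = 0
G(P) = -P
p = 9 (p = (-3 + √(0 + 0))² = (-3 + √0)² = (-3 + 0)² = (-3)² = 9)
(2*6)*G(0) + p = (2*6)*(-1*0) + 9 = 12*0 + 9 = 0 + 9 = 9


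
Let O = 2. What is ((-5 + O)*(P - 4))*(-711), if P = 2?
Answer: -4266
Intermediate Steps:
((-5 + O)*(P - 4))*(-711) = ((-5 + 2)*(2 - 4))*(-711) = -3*(-2)*(-711) = 6*(-711) = -4266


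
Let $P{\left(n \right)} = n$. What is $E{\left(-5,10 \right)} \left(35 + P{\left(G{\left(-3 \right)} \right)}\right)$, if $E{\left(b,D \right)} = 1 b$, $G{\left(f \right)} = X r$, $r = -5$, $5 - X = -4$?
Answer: $50$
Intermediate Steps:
$X = 9$ ($X = 5 - -4 = 5 + 4 = 9$)
$G{\left(f \right)} = -45$ ($G{\left(f \right)} = 9 \left(-5\right) = -45$)
$E{\left(b,D \right)} = b$
$E{\left(-5,10 \right)} \left(35 + P{\left(G{\left(-3 \right)} \right)}\right) = - 5 \left(35 - 45\right) = \left(-5\right) \left(-10\right) = 50$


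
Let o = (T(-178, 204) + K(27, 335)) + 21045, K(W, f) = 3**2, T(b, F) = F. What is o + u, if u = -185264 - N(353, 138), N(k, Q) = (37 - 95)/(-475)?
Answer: -77902908/475 ≈ -1.6401e+5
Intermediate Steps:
K(W, f) = 9
o = 21258 (o = (204 + 9) + 21045 = 213 + 21045 = 21258)
N(k, Q) = 58/475 (N(k, Q) = -58*(-1/475) = 58/475)
u = -88000458/475 (u = -185264 - 1*58/475 = -185264 - 58/475 = -88000458/475 ≈ -1.8526e+5)
o + u = 21258 - 88000458/475 = -77902908/475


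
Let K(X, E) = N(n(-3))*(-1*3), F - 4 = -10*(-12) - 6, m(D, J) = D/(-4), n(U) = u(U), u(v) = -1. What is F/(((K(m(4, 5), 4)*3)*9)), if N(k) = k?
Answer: 118/81 ≈ 1.4568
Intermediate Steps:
n(U) = -1
m(D, J) = -D/4 (m(D, J) = D*(-¼) = -D/4)
F = 118 (F = 4 + (-10*(-12) - 6) = 4 + (120 - 6) = 4 + 114 = 118)
K(X, E) = 3 (K(X, E) = -(-1)*3 = -1*(-3) = 3)
F/(((K(m(4, 5), 4)*3)*9)) = 118/(((3*3)*9)) = 118/((9*9)) = 118/81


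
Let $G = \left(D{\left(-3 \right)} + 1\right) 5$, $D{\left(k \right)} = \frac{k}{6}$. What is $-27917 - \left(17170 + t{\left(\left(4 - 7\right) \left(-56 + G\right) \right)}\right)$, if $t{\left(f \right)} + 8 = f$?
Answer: $- \frac{90479}{2} \approx -45240.0$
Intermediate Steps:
$D{\left(k \right)} = \frac{k}{6}$ ($D{\left(k \right)} = k \frac{1}{6} = \frac{k}{6}$)
$G = \frac{5}{2}$ ($G = \left(\frac{1}{6} \left(-3\right) + 1\right) 5 = \left(- \frac{1}{2} + 1\right) 5 = \frac{1}{2} \cdot 5 = \frac{5}{2} \approx 2.5$)
$t{\left(f \right)} = -8 + f$
$-27917 - \left(17170 + t{\left(\left(4 - 7\right) \left(-56 + G\right) \right)}\right) = -27917 - \left(17170 - \left(8 - \left(4 - 7\right) \left(-56 + \frac{5}{2}\right)\right)\right) = -27917 - \left(17170 - - \frac{305}{2}\right) = -27917 - \left(17170 + \left(-8 + \frac{321}{2}\right)\right) = -27917 - \left(17170 + \frac{305}{2}\right) = -27917 - \frac{34645}{2} = - \frac{90479}{2}$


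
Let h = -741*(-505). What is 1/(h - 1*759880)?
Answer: -1/385675 ≈ -2.5929e-6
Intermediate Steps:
h = 374205
1/(h - 1*759880) = 1/(374205 - 1*759880) = 1/(374205 - 759880) = 1/(-385675) = -1/385675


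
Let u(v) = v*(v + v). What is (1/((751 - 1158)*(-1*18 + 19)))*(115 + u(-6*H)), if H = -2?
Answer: -403/407 ≈ -0.99017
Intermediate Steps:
u(v) = 2*v² (u(v) = v*(2*v) = 2*v²)
(1/((751 - 1158)*(-1*18 + 19)))*(115 + u(-6*H)) = (1/((751 - 1158)*(-1*18 + 19)))*(115 + 2*(-6*(-2))²) = (1/((-407)*(-18 + 19)))*(115 + 2*12²) = (-1/407/1)*(115 + 2*144) = (-1/407*1)*(115 + 288) = -1/407*403 = -403/407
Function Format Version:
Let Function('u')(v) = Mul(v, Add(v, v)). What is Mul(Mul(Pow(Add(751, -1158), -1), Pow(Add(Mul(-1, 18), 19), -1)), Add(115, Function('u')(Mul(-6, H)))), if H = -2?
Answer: Rational(-403, 407) ≈ -0.99017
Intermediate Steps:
Function('u')(v) = Mul(2, Pow(v, 2)) (Function('u')(v) = Mul(v, Mul(2, v)) = Mul(2, Pow(v, 2)))
Mul(Mul(Pow(Add(751, -1158), -1), Pow(Add(Mul(-1, 18), 19), -1)), Add(115, Function('u')(Mul(-6, H)))) = Mul(Mul(Pow(Add(751, -1158), -1), Pow(Add(Mul(-1, 18), 19), -1)), Add(115, Mul(2, Pow(Mul(-6, -2), 2)))) = Mul(Mul(Pow(-407, -1), Pow(Add(-18, 19), -1)), Add(115, Mul(2, Pow(12, 2)))) = Mul(Mul(Rational(-1, 407), Pow(1, -1)), Add(115, Mul(2, 144))) = Mul(Mul(Rational(-1, 407), 1), Add(115, 288)) = Mul(Rational(-1, 407), 403) = Rational(-403, 407)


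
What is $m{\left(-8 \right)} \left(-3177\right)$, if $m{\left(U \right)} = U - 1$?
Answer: $28593$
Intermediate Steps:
$m{\left(U \right)} = -1 + U$ ($m{\left(U \right)} = U - 1 = -1 + U$)
$m{\left(-8 \right)} \left(-3177\right) = \left(-1 - 8\right) \left(-3177\right) = \left(-9\right) \left(-3177\right) = 28593$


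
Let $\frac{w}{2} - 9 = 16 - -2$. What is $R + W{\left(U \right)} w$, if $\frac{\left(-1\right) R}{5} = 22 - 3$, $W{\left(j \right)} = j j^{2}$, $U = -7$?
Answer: $-18617$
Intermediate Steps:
$w = 54$ ($w = 18 + 2 \left(16 - -2\right) = 18 + 2 \left(16 + 2\right) = 18 + 2 \cdot 18 = 18 + 36 = 54$)
$W{\left(j \right)} = j^{3}$
$R = -95$ ($R = - 5 \left(22 - 3\right) = \left(-5\right) 19 = -95$)
$R + W{\left(U \right)} w = -95 + \left(-7\right)^{3} \cdot 54 = -95 - 18522 = -18617$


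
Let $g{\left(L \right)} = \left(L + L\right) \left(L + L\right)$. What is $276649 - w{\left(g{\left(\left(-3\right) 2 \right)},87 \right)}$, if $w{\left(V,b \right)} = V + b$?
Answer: $276418$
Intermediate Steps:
$g{\left(L \right)} = 4 L^{2}$ ($g{\left(L \right)} = 2 L 2 L = 4 L^{2}$)
$276649 - w{\left(g{\left(\left(-3\right) 2 \right)},87 \right)} = 276649 - \left(4 \left(\left(-3\right) 2\right)^{2} + 87\right) = 276649 - \left(4 \left(-6\right)^{2} + 87\right) = 276649 - \left(4 \cdot 36 + 87\right) = 276649 - \left(144 + 87\right) = 276649 - 231 = 276418$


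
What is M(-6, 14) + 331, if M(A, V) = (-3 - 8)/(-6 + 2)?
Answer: 1335/4 ≈ 333.75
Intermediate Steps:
M(A, V) = 11/4 (M(A, V) = -11/(-4) = -11*(-1/4) = 11/4)
M(-6, 14) + 331 = 11/4 + 331 = 1335/4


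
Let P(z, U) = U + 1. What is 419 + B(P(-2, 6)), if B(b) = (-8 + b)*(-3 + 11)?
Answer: 411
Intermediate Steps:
P(z, U) = 1 + U
B(b) = -64 + 8*b (B(b) = (-8 + b)*8 = -64 + 8*b)
419 + B(P(-2, 6)) = 419 + (-64 + 8*(1 + 6)) = 419 + (-64 + 8*7) = 419 + (-64 + 56) = 419 - 8 = 411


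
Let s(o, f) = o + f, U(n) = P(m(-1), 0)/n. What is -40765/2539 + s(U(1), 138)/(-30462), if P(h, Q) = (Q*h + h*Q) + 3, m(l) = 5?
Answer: -414047143/25781006 ≈ -16.060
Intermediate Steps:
P(h, Q) = 3 + 2*Q*h (P(h, Q) = (Q*h + Q*h) + 3 = 2*Q*h + 3 = 3 + 2*Q*h)
U(n) = 3/n (U(n) = (3 + 2*0*5)/n = (3 + 0)/n = 3/n)
s(o, f) = f + o
-40765/2539 + s(U(1), 138)/(-30462) = -40765/2539 + (138 + 3/1)/(-30462) = -40765*1/2539 + (138 + 3*1)*(-1/30462) = -40765/2539 + (138 + 3)*(-1/30462) = -40765/2539 + 141*(-1/30462) = -40765/2539 - 47/10154 = -414047143/25781006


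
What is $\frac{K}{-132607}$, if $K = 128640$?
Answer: $- \frac{128640}{132607} \approx -0.97008$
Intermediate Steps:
$\frac{K}{-132607} = \frac{128640}{-132607} = 128640 \left(- \frac{1}{132607}\right) = - \frac{128640}{132607}$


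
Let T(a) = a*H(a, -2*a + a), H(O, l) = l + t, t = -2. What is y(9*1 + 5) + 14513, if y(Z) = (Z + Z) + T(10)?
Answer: 14421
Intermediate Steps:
H(O, l) = -2 + l (H(O, l) = l - 2 = -2 + l)
T(a) = a*(-2 - a) (T(a) = a*(-2 + (-2*a + a)) = a*(-2 - a))
y(Z) = -120 + 2*Z (y(Z) = (Z + Z) - 1*10*(2 + 10) = 2*Z - 1*10*12 = 2*Z - 120 = -120 + 2*Z)
y(9*1 + 5) + 14513 = (-120 + 2*(9*1 + 5)) + 14513 = (-120 + 2*(9 + 5)) + 14513 = (-120 + 2*14) + 14513 = (-120 + 28) + 14513 = -92 + 14513 = 14421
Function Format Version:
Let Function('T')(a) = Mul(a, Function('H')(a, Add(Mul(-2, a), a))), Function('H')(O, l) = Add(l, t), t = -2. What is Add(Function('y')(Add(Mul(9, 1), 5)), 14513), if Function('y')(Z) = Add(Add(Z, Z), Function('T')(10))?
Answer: 14421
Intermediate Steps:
Function('H')(O, l) = Add(-2, l) (Function('H')(O, l) = Add(l, -2) = Add(-2, l))
Function('T')(a) = Mul(a, Add(-2, Mul(-1, a))) (Function('T')(a) = Mul(a, Add(-2, Add(Mul(-2, a), a))) = Mul(a, Add(-2, Mul(-1, a))))
Function('y')(Z) = Add(-120, Mul(2, Z)) (Function('y')(Z) = Add(Add(Z, Z), Mul(-1, 10, Add(2, 10))) = Add(Mul(2, Z), Mul(-1, 10, 12)) = Add(Mul(2, Z), -120) = Add(-120, Mul(2, Z)))
Add(Function('y')(Add(Mul(9, 1), 5)), 14513) = Add(Add(-120, Mul(2, Add(Mul(9, 1), 5))), 14513) = Add(Add(-120, Mul(2, Add(9, 5))), 14513) = Add(Add(-120, Mul(2, 14)), 14513) = Add(Add(-120, 28), 14513) = Add(-92, 14513) = 14421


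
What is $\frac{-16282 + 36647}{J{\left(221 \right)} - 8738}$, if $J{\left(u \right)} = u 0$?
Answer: $- \frac{20365}{8738} \approx -2.3306$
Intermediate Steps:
$J{\left(u \right)} = 0$
$\frac{-16282 + 36647}{J{\left(221 \right)} - 8738} = \frac{-16282 + 36647}{0 - 8738} = \frac{20365}{-8738} = 20365 \left(- \frac{1}{8738}\right) = - \frac{20365}{8738}$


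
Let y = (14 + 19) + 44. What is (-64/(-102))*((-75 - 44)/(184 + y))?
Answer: -224/783 ≈ -0.28608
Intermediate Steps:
y = 77 (y = 33 + 44 = 77)
(-64/(-102))*((-75 - 44)/(184 + y)) = (-64/(-102))*((-75 - 44)/(184 + 77)) = (-64*(-1/102))*(-119/261) = 32*(-119*1/261)/51 = (32/51)*(-119/261) = -224/783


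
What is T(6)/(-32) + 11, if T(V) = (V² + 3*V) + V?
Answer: 73/8 ≈ 9.1250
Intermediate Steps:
T(V) = V² + 4*V
T(6)/(-32) + 11 = (6*(4 + 6))/(-32) + 11 = (6*10)*(-1/32) + 11 = 60*(-1/32) + 11 = -15/8 + 11 = 73/8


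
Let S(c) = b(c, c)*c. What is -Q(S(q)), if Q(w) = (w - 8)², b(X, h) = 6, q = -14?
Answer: -8464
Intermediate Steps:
S(c) = 6*c
Q(w) = (-8 + w)²
-Q(S(q)) = -(-8 + 6*(-14))² = -(-8 - 84)² = -1*(-92)² = -1*8464 = -8464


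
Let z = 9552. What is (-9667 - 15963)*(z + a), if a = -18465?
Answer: 228440190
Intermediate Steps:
(-9667 - 15963)*(z + a) = (-9667 - 15963)*(9552 - 18465) = -25630*(-8913) = 228440190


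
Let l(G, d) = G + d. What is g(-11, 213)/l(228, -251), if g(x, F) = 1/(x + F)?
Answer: -1/4646 ≈ -0.00021524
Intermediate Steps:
g(x, F) = 1/(F + x)
g(-11, 213)/l(228, -251) = 1/((213 - 11)*(228 - 251)) = 1/(202*(-23)) = (1/202)*(-1/23) = -1/4646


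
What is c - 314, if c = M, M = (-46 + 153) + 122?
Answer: -85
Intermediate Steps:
M = 229 (M = 107 + 122 = 229)
c = 229
c - 314 = 229 - 314 = -85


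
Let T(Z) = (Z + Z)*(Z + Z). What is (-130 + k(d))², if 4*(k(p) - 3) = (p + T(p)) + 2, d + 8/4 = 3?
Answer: 251001/16 ≈ 15688.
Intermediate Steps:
d = 1 (d = -2 + 3 = 1)
T(Z) = 4*Z² (T(Z) = (2*Z)*(2*Z) = 4*Z²)
k(p) = 7/2 + p² + p/4 (k(p) = 3 + ((p + 4*p²) + 2)/4 = 3 + (2 + p + 4*p²)/4 = 3 + (½ + p² + p/4) = 7/2 + p² + p/4)
(-130 + k(d))² = (-130 + (7/2 + 1² + (¼)*1))² = (-130 + (7/2 + 1 + ¼))² = (-130 + 19/4)² = (-501/4)² = 251001/16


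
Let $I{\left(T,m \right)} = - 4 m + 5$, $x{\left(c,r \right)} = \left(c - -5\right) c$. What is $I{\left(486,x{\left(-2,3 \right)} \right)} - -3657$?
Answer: $3686$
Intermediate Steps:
$x{\left(c,r \right)} = c \left(5 + c\right)$ ($x{\left(c,r \right)} = \left(c + 5\right) c = \left(5 + c\right) c = c \left(5 + c\right)$)
$I{\left(T,m \right)} = 5 - 4 m$
$I{\left(486,x{\left(-2,3 \right)} \right)} - -3657 = \left(5 - 4 \left(- 2 \left(5 - 2\right)\right)\right) - -3657 = \left(5 - 4 \left(\left(-2\right) 3\right)\right) + 3657 = \left(5 - -24\right) + 3657 = \left(5 + 24\right) + 3657 = 29 + 3657 = 3686$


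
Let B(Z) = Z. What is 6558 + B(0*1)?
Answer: 6558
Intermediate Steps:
6558 + B(0*1) = 6558 + 0*1 = 6558 + 0 = 6558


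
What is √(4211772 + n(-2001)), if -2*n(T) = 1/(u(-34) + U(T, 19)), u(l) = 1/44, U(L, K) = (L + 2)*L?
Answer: √130463785722622923567374/175999957 ≈ 2052.3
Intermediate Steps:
U(L, K) = L*(2 + L) (U(L, K) = (2 + L)*L = L*(2 + L))
u(l) = 1/44
n(T) = -1/(2*(1/44 + T*(2 + T)))
√(4211772 + n(-2001)) = √(4211772 - 22/(1 + 44*(-2001)*(2 - 2001))) = √(4211772 - 22/(1 + 44*(-2001)*(-1999))) = √(4211772 - 22/(1 + 175999956)) = √(4211772 - 22/175999957) = √(741271690893782/175999957) = √130463785722622923567374/175999957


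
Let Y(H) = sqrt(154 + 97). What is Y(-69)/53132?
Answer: sqrt(251)/53132 ≈ 0.00029818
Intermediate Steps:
Y(H) = sqrt(251)
Y(-69)/53132 = sqrt(251)/53132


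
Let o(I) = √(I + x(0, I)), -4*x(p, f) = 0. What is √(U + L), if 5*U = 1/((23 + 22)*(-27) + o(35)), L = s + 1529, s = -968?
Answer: √(17040370 - 14025*√35)/(5*√(1215 - √35)) ≈ 23.685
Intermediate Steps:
x(p, f) = 0 (x(p, f) = -¼*0 = 0)
o(I) = √I (o(I) = √(I + 0) = √I)
L = 561 (L = -968 + 1529 = 561)
U = 1/(5*(-1215 + √35)) (U = 1/(5*((23 + 22)*(-27) + √35)) = 1/(5*(45*(-27) + √35)) = 1/(5*(-1215 + √35)) ≈ -0.00016541)
√(U + L) = √((-243/1476190 - √35/7380950) + 561) = √(828142347/1476190 - √35/7380950)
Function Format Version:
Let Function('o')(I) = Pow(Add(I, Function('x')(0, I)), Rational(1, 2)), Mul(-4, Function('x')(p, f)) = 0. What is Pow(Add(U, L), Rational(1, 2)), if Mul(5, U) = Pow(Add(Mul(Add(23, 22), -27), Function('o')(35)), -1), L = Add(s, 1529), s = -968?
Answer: Mul(Rational(1, 5), Pow(Add(1215, Mul(-1, Pow(35, Rational(1, 2)))), Rational(-1, 2)), Pow(Add(17040370, Mul(-14025, Pow(35, Rational(1, 2)))), Rational(1, 2))) ≈ 23.685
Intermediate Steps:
Function('x')(p, f) = 0 (Function('x')(p, f) = Mul(Rational(-1, 4), 0) = 0)
Function('o')(I) = Pow(I, Rational(1, 2)) (Function('o')(I) = Pow(Add(I, 0), Rational(1, 2)) = Pow(I, Rational(1, 2)))
L = 561 (L = Add(-968, 1529) = 561)
U = Mul(Rational(1, 5), Pow(Add(-1215, Pow(35, Rational(1, 2))), -1)) (U = Mul(Rational(1, 5), Pow(Add(Mul(Add(23, 22), -27), Pow(35, Rational(1, 2))), -1)) = Mul(Rational(1, 5), Pow(Add(Mul(45, -27), Pow(35, Rational(1, 2))), -1)) = Mul(Rational(1, 5), Pow(Add(-1215, Pow(35, Rational(1, 2))), -1)) ≈ -0.00016541)
Pow(Add(U, L), Rational(1, 2)) = Pow(Add(Add(Rational(-243, 1476190), Mul(Rational(-1, 7380950), Pow(35, Rational(1, 2)))), 561), Rational(1, 2)) = Pow(Add(Rational(828142347, 1476190), Mul(Rational(-1, 7380950), Pow(35, Rational(1, 2)))), Rational(1, 2))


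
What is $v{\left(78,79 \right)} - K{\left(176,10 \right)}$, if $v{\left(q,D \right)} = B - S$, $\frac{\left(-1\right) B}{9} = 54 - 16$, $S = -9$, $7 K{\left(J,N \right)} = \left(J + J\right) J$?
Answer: $- \frac{64283}{7} \approx -9183.3$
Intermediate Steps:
$K{\left(J,N \right)} = \frac{2 J^{2}}{7}$ ($K{\left(J,N \right)} = \frac{\left(J + J\right) J}{7} = \frac{2 J J}{7} = \frac{2 J^{2}}{7}$)
$B = -342$ ($B = - 9 \left(54 - 16\right) = \left(-9\right) 38 = -342$)
$v{\left(q,D \right)} = -333$ ($v{\left(q,D \right)} = -342 - -9 = -342 + 9 = -333$)
$v{\left(78,79 \right)} - K{\left(176,10 \right)} = -333 - \frac{2 \cdot 176^{2}}{7} = -333 - \frac{2}{7} \cdot 30976 = -333 - \frac{61952}{7} = - \frac{64283}{7}$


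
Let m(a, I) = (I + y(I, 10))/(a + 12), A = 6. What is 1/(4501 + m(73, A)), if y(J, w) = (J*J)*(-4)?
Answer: 85/382447 ≈ 0.00022225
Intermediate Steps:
y(J, w) = -4*J² (y(J, w) = J²*(-4) = -4*J²)
m(a, I) = (I - 4*I²)/(12 + a) (m(a, I) = (I - 4*I²)/(a + 12) = (I - 4*I²)/(12 + a))
1/(4501 + m(73, A)) = 1/(4501 + 6*(1 - 4*6)/(12 + 73)) = 1/(4501 + 6*(1 - 24)/85) = 1/(4501 + 6*(1/85)*(-23)) = 1/(4501 - 138/85) = 1/(382447/85) = 85/382447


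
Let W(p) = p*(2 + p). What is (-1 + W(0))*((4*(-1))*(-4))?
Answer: -16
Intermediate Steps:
(-1 + W(0))*((4*(-1))*(-4)) = (-1 + 0*(2 + 0))*((4*(-1))*(-4)) = (-1 + 0*2)*(-4*(-4)) = (-1 + 0)*16 = -1*16 = -16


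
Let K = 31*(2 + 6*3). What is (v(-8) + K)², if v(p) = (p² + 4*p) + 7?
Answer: 434281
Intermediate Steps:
v(p) = 7 + p² + 4*p
K = 620 (K = 31*(2 + 18) = 31*20 = 620)
(v(-8) + K)² = ((7 + (-8)² + 4*(-8)) + 620)² = ((7 + 64 - 32) + 620)² = (39 + 620)² = 659² = 434281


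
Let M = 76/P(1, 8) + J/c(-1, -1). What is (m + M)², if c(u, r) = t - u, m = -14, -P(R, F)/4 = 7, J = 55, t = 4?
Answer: 1600/49 ≈ 32.653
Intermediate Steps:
P(R, F) = -28 (P(R, F) = -4*7 = -28)
c(u, r) = 4 - u
M = 58/7 (M = 76/(-28) + 55/(4 - 1*(-1)) = 76*(-1/28) + 55/(4 + 1) = -19/7 + 55/5 = -19/7 + 55*(⅕) = -19/7 + 11 = 58/7 ≈ 8.2857)
(m + M)² = (-14 + 58/7)² = (-40/7)² = 1600/49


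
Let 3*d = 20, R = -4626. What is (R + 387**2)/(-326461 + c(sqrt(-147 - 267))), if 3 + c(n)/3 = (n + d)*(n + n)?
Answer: -23872685211/54105698258 - 4354290*I*sqrt(46)/27052849129 ≈ -0.44122 - 0.0010916*I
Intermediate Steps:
d = 20/3 (d = (1/3)*20 = 20/3 ≈ 6.6667)
c(n) = -9 + 6*n*(20/3 + n) (c(n) = -9 + 3*((n + 20/3)*(n + n)) = -9 + 3*((20/3 + n)*(2*n)) = -9 + 3*(2*n*(20/3 + n)) = -9 + 6*n*(20/3 + n))
(R + 387**2)/(-326461 + c(sqrt(-147 - 267))) = (-4626 + 387**2)/(-326461 + (-9 + 6*(sqrt(-147 - 267))**2 + 40*sqrt(-147 - 267))) = (-4626 + 149769)/(-326461 + (-9 + 6*(sqrt(-414))**2 + 40*sqrt(-414))) = 145143/(-326461 + (-9 + 6*(3*I*sqrt(46))**2 + 40*(3*I*sqrt(46)))) = 145143/(-326461 + (-9 + 6*(-414) + 120*I*sqrt(46))) = 145143/(-326461 + (-9 - 2484 + 120*I*sqrt(46))) = 145143/(-326461 + (-2493 + 120*I*sqrt(46))) = 145143/(-328954 + 120*I*sqrt(46))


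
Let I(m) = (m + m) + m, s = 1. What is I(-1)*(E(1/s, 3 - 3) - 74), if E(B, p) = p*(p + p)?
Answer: 222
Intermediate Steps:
I(m) = 3*m (I(m) = 2*m + m = 3*m)
E(B, p) = 2*p**2 (E(B, p) = p*(2*p) = 2*p**2)
I(-1)*(E(1/s, 3 - 3) - 74) = (3*(-1))*(2*(3 - 3)**2 - 74) = -3*(2*0**2 - 74) = -3*(2*0 - 74) = -3*(0 - 74) = -3*(-74) = 222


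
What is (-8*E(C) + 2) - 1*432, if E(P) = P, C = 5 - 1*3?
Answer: -446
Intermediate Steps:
C = 2 (C = 5 - 3 = 2)
(-8*E(C) + 2) - 1*432 = (-8*2 + 2) - 1*432 = (-16 + 2) - 432 = -14 - 432 = -446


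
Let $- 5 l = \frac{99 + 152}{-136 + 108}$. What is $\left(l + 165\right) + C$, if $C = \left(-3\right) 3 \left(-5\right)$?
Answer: $\frac{29651}{140} \approx 211.79$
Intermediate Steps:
$l = \frac{251}{140}$ ($l = - \frac{\left(99 + 152\right) \frac{1}{-136 + 108}}{5} = - \frac{251 \frac{1}{-28}}{5} = - \frac{251 \left(- \frac{1}{28}\right)}{5} = \left(- \frac{1}{5}\right) \left(- \frac{251}{28}\right) = \frac{251}{140} \approx 1.7929$)
$C = 45$ ($C = \left(-9\right) \left(-5\right) = 45$)
$\left(l + 165\right) + C = \left(\frac{251}{140} + 165\right) + 45 = \frac{23351}{140} + 45 = \frac{29651}{140}$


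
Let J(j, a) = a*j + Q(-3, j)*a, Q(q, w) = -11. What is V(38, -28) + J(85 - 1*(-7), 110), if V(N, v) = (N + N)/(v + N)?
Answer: 44588/5 ≈ 8917.6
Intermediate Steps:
V(N, v) = 2*N/(N + v) (V(N, v) = (2*N)/(N + v) = 2*N/(N + v))
J(j, a) = -11*a + a*j (J(j, a) = a*j - 11*a = -11*a + a*j)
V(38, -28) + J(85 - 1*(-7), 110) = 2*38/(38 - 28) + 110*(-11 + (85 - 1*(-7))) = 2*38/10 + 110*(-11 + (85 + 7)) = 2*38*(⅒) + 110*(-11 + 92) = 38/5 + 110*81 = 38/5 + 8910 = 44588/5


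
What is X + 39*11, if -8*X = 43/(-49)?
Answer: 168211/392 ≈ 429.11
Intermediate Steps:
X = 43/392 (X = -43/(8*(-49)) = -43*(-1)/(8*49) = -⅛*(-43/49) = 43/392 ≈ 0.10969)
X + 39*11 = 43/392 + 39*11 = 43/392 + 429 = 168211/392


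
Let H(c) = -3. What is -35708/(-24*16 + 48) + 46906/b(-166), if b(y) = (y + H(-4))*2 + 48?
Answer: -675637/12180 ≈ -55.471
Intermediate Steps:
b(y) = 42 + 2*y (b(y) = (y - 3)*2 + 48 = (-3 + y)*2 + 48 = (-6 + 2*y) + 48 = 42 + 2*y)
-35708/(-24*16 + 48) + 46906/b(-166) = -35708/(-24*16 + 48) + 46906/(42 + 2*(-166)) = -35708/(-384 + 48) + 46906/(42 - 332) = -35708/(-336) + 46906/(-290) = -35708*(-1/336) + 46906*(-1/290) = 8927/84 - 23453/145 = -675637/12180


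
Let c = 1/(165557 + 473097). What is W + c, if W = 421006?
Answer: 268877165925/638654 ≈ 4.2101e+5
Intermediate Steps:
c = 1/638654 ≈ 1.5658e-6
W + c = 421006 + 1/638654 = 268877165925/638654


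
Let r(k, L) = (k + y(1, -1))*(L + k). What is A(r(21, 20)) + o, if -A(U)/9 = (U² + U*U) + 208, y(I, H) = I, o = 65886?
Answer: -14580858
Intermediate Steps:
r(k, L) = (1 + k)*(L + k) (r(k, L) = (k + 1)*(L + k) = (1 + k)*(L + k))
A(U) = -1872 - 18*U² (A(U) = -9*((U² + U*U) + 208) = -9*((U² + U²) + 208) = -9*(2*U² + 208) = -9*(208 + 2*U²) = -1872 - 18*U²)
A(r(21, 20)) + o = (-1872 - 18*(20 + 21 + 21² + 20*21)²) + 65886 = (-1872 - 18*(20 + 21 + 441 + 420)²) + 65886 = (-1872 - 18*902²) + 65886 = (-1872 - 18*813604) + 65886 = (-1872 - 14644872) + 65886 = -14646744 + 65886 = -14580858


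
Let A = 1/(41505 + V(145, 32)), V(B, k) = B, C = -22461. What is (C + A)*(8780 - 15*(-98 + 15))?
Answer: -375135760249/1666 ≈ -2.2517e+8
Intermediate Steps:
A = 1/41650 (A = 1/(41505 + 145) = 1/41650 ≈ 2.4010e-5)
(C + A)*(8780 - 15*(-98 + 15)) = (-22461 + 1/41650)*(8780 - 15*(-98 + 15)) = -935500649*(8780 - 15*(-83))/41650 = -935500649*(8780 + 1245)/41650 = -935500649/41650*10025 = -375135760249/1666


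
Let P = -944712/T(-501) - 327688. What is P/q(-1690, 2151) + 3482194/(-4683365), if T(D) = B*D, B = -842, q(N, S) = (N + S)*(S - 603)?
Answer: -70652983178090311/58744669314413385 ≈ -1.2027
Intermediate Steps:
q(N, S) = (-603 + S)*(N + S) (q(N, S) = (N + S)*(-603 + S) = (-603 + S)*(N + S))
T(D) = -842*D
P = -23038917668/70307 (P = -944712/((-842*(-501))) - 327688 = -944712/421842 - 327688 = -944712*1/421842 - 327688 = -157452/70307 - 327688 = -23038917668/70307 ≈ -3.2769e+5)
P/q(-1690, 2151) + 3482194/(-4683365) = -23038917668/(70307*(2151**2 - 603*(-1690) - 603*2151 - 1690*2151)) + 3482194/(-4683365) = -23038917668/(70307*(4626801 + 1019070 - 1297053 - 3635190)) + 3482194*(-1/4683365) = -23038917668/70307/713628 - 3482194/4683365 = -23038917668/70307*1/713628 - 3482194/4683365 = -5759729417/12543260949 - 3482194/4683365 = -70652983178090311/58744669314413385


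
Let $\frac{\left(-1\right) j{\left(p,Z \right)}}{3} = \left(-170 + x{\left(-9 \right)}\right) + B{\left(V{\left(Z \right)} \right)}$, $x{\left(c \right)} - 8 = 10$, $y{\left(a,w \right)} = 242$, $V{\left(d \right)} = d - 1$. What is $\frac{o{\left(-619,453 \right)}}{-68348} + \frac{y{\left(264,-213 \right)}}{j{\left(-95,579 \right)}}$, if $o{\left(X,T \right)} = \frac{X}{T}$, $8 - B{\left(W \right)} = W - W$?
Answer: $\frac{312207719}{557309592} \approx 0.56021$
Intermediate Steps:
$V{\left(d \right)} = -1 + d$
$x{\left(c \right)} = 18$ ($x{\left(c \right)} = 8 + 10 = 18$)
$B{\left(W \right)} = 8$ ($B{\left(W \right)} = 8 - \left(W - W\right) = 8 - 0 = 8 + 0 = 8$)
$j{\left(p,Z \right)} = 432$ ($j{\left(p,Z \right)} = - 3 \left(\left(-170 + 18\right) + 8\right) = - 3 \left(-152 + 8\right) = \left(-3\right) \left(-144\right) = 432$)
$\frac{o{\left(-619,453 \right)}}{-68348} + \frac{y{\left(264,-213 \right)}}{j{\left(-95,579 \right)}} = \frac{\left(-619\right) \frac{1}{453}}{-68348} + \frac{242}{432} = \left(-619\right) \frac{1}{453} \left(- \frac{1}{68348}\right) + 242 \cdot \frac{1}{432} = \left(- \frac{619}{453}\right) \left(- \frac{1}{68348}\right) + \frac{121}{216} = \frac{619}{30961644} + \frac{121}{216} = \frac{312207719}{557309592}$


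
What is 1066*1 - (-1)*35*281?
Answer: 10901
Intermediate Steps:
1066*1 - (-1)*35*281 = 1066 - (-1)*9835 = 1066 - 1*(-9835) = 1066 + 9835 = 10901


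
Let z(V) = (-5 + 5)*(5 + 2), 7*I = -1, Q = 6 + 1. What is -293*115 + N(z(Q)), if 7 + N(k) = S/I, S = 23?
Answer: -33863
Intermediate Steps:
Q = 7
I = -1/7 (I = (1/7)*(-1) = -1/7 ≈ -0.14286)
z(V) = 0 (z(V) = 0*7 = 0)
N(k) = -168 (N(k) = -7 + 23/(-1/7) = -7 + 23*(-7) = -7 - 161 = -168)
-293*115 + N(z(Q)) = -293*115 - 168 = -33695 - 168 = -33863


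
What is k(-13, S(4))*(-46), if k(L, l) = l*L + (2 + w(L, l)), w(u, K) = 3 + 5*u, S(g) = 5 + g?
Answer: 8142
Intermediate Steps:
k(L, l) = 5 + 5*L + L*l (k(L, l) = l*L + (2 + (3 + 5*L)) = L*l + (5 + 5*L) = 5 + 5*L + L*l)
k(-13, S(4))*(-46) = (5 + 5*(-13) - 13*(5 + 4))*(-46) = (5 - 65 - 13*9)*(-46) = (5 - 65 - 117)*(-46) = -177*(-46) = 8142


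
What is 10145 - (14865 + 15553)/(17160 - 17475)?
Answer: 3226093/315 ≈ 10242.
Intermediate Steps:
10145 - (14865 + 15553)/(17160 - 17475) = 10145 - 30418/(-315) = 10145 - 30418*(-1)/315 = 10145 - 1*(-30418/315) = 10145 + 30418/315 = 3226093/315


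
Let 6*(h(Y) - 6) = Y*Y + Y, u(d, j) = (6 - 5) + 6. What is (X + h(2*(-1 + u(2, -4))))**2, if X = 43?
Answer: 5625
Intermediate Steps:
u(d, j) = 7 (u(d, j) = 1 + 6 = 7)
h(Y) = 6 + Y/6 + Y**2/6 (h(Y) = 6 + (Y*Y + Y)/6 = 6 + (Y**2 + Y)/6 = 6 + (Y + Y**2)/6 = 6 + (Y/6 + Y**2/6) = 6 + Y/6 + Y**2/6)
(X + h(2*(-1 + u(2, -4))))**2 = (43 + (6 + (2*(-1 + 7))/6 + (2*(-1 + 7))**2/6))**2 = (43 + (6 + (2*6)/6 + (2*6)**2/6))**2 = (43 + (6 + (1/6)*12 + (1/6)*12**2))**2 = (43 + (6 + 2 + (1/6)*144))**2 = (43 + (6 + 2 + 24))**2 = (43 + 32)**2 = 75**2 = 5625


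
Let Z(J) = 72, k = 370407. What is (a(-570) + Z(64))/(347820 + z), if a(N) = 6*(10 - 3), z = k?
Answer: 38/239409 ≈ 0.00015872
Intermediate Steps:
z = 370407
a(N) = 42 (a(N) = 6*7 = 42)
(a(-570) + Z(64))/(347820 + z) = (42 + 72)/(347820 + 370407) = 114/718227 = 114*(1/718227) = 38/239409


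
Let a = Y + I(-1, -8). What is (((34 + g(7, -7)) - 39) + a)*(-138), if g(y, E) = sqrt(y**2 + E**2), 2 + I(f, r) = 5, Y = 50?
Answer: -6624 - 966*sqrt(2) ≈ -7990.1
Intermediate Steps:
I(f, r) = 3 (I(f, r) = -2 + 5 = 3)
g(y, E) = sqrt(E**2 + y**2)
a = 53 (a = 50 + 3 = 53)
(((34 + g(7, -7)) - 39) + a)*(-138) = (((34 + sqrt((-7)**2 + 7**2)) - 39) + 53)*(-138) = (((34 + sqrt(49 + 49)) - 39) + 53)*(-138) = (((34 + sqrt(98)) - 39) + 53)*(-138) = (((34 + 7*sqrt(2)) - 39) + 53)*(-138) = ((-5 + 7*sqrt(2)) + 53)*(-138) = (48 + 7*sqrt(2))*(-138) = -6624 - 966*sqrt(2)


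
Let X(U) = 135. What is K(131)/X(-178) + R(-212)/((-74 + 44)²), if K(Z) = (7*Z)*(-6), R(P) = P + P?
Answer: -3092/75 ≈ -41.227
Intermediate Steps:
R(P) = 2*P
K(Z) = -42*Z
K(131)/X(-178) + R(-212)/((-74 + 44)²) = -42*131/135 + (2*(-212))/((-74 + 44)²) = -5502*1/135 - 424/((-30)²) = -1834/45 - 424/900 = -1834/45 - 424*1/900 = -1834/45 - 106/225 = -3092/75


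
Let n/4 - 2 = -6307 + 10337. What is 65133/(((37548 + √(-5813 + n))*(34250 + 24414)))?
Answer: 611403471/20676742610674 - 65133*√10315/82706970442696 ≈ 2.9490e-5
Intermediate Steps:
n = 16128 (n = 8 + 4*(-6307 + 10337) = 8 + 4*4030 = 8 + 16120 = 16128)
65133/(((37548 + √(-5813 + n))*(34250 + 24414))) = 65133/(((37548 + √(-5813 + 16128))*(34250 + 24414))) = 65133/(((37548 + √10315)*58664)) = 65133/(2202715872 + 58664*√10315)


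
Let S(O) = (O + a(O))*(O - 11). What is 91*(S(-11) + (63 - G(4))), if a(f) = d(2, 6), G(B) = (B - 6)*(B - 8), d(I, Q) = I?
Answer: 23023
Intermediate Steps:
G(B) = (-8 + B)*(-6 + B) (G(B) = (-6 + B)*(-8 + B) = (-8 + B)*(-6 + B))
a(f) = 2
S(O) = (-11 + O)*(2 + O) (S(O) = (O + 2)*(O - 11) = (2 + O)*(-11 + O) = (-11 + O)*(2 + O))
91*(S(-11) + (63 - G(4))) = 91*((-22 + (-11)² - 9*(-11)) + (63 - (48 + 4² - 14*4))) = 91*((-22 + 121 + 99) + (63 - (48 + 16 - 56))) = 91*(198 + (63 - 1*8)) = 91*(198 + (63 - 8)) = 91*(198 + 55) = 91*253 = 23023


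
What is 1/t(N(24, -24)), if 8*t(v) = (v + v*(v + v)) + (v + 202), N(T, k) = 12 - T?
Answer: 4/233 ≈ 0.017167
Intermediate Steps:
t(v) = 101/4 + v/4 + v²/4 (t(v) = ((v + v*(v + v)) + (v + 202))/8 = ((v + v*(2*v)) + (202 + v))/8 = ((v + 2*v²) + (202 + v))/8 = (202 + 2*v + 2*v²)/8 = 101/4 + v/4 + v²/4)
1/t(N(24, -24)) = 1/(101/4 + (12 - 1*24)/4 + (12 - 1*24)²/4) = 1/(101/4 + (12 - 24)/4 + (12 - 24)²/4) = 1/(101/4 + (¼)*(-12) + (¼)*(-12)²) = 1/(101/4 - 3 + (¼)*144) = 1/(101/4 - 3 + 36) = 1/(233/4) = 4/233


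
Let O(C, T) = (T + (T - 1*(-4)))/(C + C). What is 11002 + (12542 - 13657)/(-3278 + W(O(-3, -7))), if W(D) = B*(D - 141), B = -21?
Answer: 3873819/352 ≈ 11005.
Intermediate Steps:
O(C, T) = (4 + 2*T)/(2*C) (O(C, T) = (T + (T + 4))/((2*C)) = (T + (4 + T))*(1/(2*C)) = (4 + 2*T)*(1/(2*C)) = (4 + 2*T)/(2*C))
W(D) = 2961 - 21*D (W(D) = -21*(D - 141) = -21*(-141 + D) = 2961 - 21*D)
11002 + (12542 - 13657)/(-3278 + W(O(-3, -7))) = 11002 + (12542 - 13657)/(-3278 + (2961 - 21*(2 - 7)/(-3))) = 11002 - 1115/(-3278 + (2961 - (-7)*(-5))) = 11002 - 1115/(-3278 + (2961 - 21*5/3)) = 11002 - 1115/(-3278 + (2961 - 35)) = 11002 - 1115/(-3278 + 2926) = 11002 - 1115/(-352) = 11002 - 1115*(-1/352) = 11002 + 1115/352 = 3873819/352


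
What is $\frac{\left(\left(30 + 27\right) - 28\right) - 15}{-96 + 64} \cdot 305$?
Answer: $- \frac{2135}{16} \approx -133.44$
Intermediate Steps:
$\frac{\left(\left(30 + 27\right) - 28\right) - 15}{-96 + 64} \cdot 305 = \frac{\left(57 - 28\right) - 15}{-32} \cdot 305 = \left(29 - 15\right) \left(- \frac{1}{32}\right) 305 = 14 \left(- \frac{1}{32}\right) 305 = \left(- \frac{7}{16}\right) 305 = - \frac{2135}{16}$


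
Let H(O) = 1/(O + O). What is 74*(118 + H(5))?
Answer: 43697/5 ≈ 8739.4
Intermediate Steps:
H(O) = 1/(2*O)
74*(118 + H(5)) = 74*(118 + (½)/5) = 74*(118 + (½)*(⅕)) = 74*(118 + ⅒) = 74*(1181/10) = 43697/5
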